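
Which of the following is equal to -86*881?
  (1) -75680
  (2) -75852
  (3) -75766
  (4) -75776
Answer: 3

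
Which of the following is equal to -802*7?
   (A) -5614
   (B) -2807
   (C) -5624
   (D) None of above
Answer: A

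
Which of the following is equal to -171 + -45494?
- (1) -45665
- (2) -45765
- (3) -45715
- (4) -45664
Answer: 1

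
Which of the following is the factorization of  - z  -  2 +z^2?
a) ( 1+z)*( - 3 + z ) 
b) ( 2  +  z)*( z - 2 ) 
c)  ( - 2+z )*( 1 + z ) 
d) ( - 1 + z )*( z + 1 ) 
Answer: c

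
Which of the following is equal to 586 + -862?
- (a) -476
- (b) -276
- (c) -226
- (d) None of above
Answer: b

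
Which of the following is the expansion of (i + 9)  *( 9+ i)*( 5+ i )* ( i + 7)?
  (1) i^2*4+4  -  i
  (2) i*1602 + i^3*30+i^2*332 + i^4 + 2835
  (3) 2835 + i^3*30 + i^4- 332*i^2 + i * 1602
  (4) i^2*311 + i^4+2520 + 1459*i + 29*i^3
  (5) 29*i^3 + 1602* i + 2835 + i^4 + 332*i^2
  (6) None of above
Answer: 2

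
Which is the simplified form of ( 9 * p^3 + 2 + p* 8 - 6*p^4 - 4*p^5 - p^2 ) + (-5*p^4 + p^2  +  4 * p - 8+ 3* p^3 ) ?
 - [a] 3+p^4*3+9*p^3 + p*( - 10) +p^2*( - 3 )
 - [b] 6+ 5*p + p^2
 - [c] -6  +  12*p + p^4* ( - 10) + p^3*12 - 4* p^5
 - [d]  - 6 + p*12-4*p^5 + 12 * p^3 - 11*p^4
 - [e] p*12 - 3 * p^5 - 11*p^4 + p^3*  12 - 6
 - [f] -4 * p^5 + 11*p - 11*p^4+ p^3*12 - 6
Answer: d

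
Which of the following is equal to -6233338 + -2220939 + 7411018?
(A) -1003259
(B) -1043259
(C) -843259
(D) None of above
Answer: B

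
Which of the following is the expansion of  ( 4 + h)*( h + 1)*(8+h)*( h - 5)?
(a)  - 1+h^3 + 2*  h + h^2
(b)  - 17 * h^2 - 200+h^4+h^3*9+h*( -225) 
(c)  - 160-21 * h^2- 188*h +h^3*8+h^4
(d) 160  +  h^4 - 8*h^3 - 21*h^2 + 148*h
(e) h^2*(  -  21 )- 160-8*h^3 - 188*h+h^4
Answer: c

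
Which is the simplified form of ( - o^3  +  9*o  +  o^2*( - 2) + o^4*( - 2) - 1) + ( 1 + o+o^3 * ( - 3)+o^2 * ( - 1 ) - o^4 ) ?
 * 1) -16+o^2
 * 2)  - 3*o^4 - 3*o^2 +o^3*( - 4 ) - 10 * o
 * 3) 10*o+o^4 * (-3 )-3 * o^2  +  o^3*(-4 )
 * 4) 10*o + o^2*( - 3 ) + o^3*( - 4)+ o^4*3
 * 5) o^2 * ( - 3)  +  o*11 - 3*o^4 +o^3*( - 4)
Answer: 3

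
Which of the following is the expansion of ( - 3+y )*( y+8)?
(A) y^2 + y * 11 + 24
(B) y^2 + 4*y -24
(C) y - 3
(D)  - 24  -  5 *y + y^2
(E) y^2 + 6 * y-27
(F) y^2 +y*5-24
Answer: F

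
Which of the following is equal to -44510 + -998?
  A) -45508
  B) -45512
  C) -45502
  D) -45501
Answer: A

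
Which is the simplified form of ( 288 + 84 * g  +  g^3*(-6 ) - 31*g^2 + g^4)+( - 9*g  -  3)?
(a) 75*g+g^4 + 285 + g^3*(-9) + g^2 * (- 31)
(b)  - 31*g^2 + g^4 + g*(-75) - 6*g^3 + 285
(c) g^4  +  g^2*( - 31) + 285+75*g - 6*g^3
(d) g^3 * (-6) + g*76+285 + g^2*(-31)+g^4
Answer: c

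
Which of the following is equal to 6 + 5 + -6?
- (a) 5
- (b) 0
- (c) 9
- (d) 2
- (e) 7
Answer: a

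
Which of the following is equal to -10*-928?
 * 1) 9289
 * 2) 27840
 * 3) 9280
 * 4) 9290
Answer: 3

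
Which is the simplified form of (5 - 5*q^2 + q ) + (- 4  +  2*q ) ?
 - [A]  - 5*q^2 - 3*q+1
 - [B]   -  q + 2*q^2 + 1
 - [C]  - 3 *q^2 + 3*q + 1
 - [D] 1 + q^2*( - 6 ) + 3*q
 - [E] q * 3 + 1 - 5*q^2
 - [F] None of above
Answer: E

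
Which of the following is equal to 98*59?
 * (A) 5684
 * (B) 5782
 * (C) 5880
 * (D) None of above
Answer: B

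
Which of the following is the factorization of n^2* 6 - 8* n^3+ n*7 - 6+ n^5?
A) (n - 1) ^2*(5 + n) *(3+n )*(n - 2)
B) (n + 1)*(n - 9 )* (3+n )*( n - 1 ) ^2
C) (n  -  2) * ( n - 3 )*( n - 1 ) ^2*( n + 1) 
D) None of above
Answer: D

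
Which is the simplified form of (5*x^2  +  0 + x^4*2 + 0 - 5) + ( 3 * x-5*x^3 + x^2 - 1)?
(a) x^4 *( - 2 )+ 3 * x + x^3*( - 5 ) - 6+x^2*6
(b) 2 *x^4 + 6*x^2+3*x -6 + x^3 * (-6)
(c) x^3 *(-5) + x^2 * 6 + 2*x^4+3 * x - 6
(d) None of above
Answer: c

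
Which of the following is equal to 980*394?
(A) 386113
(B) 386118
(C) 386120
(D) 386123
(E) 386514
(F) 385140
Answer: C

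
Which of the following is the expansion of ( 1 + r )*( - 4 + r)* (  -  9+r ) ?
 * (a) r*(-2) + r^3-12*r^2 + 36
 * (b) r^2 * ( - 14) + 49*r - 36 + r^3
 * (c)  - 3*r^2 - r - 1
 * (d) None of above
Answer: d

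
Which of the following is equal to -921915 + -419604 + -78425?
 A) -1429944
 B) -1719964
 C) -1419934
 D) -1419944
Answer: D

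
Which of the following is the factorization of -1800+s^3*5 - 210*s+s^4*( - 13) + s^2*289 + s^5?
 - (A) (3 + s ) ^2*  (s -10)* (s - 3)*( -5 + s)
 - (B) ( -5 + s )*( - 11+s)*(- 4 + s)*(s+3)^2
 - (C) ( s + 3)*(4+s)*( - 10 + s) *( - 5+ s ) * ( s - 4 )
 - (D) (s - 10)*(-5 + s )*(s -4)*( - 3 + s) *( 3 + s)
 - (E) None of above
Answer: E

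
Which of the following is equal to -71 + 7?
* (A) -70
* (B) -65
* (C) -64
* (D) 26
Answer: C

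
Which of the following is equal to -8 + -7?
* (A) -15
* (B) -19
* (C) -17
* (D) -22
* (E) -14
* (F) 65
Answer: A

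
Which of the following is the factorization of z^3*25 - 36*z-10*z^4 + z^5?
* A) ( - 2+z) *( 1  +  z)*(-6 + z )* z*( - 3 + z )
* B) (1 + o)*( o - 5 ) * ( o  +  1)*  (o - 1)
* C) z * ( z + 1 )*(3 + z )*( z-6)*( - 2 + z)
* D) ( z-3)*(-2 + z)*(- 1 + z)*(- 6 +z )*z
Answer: A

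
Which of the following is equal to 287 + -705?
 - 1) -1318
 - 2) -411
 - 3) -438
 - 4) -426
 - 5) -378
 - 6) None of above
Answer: 6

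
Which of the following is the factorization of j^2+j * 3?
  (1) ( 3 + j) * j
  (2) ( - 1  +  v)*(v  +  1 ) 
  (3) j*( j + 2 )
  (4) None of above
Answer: 1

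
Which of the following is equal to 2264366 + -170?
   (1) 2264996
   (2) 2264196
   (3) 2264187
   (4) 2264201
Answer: 2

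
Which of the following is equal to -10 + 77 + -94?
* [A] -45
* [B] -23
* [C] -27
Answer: C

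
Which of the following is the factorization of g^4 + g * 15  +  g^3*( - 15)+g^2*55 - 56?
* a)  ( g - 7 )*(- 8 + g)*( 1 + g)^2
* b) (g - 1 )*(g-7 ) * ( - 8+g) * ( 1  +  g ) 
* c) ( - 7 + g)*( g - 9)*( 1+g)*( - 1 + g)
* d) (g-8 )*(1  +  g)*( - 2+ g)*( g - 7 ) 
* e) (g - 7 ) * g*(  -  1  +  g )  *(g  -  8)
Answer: b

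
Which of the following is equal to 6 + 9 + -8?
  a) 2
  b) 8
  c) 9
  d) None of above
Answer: d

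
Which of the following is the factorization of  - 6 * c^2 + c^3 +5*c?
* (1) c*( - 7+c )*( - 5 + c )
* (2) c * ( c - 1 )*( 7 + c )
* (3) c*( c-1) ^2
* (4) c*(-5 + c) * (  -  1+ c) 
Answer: 4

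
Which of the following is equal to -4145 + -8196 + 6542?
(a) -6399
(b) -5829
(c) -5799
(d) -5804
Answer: c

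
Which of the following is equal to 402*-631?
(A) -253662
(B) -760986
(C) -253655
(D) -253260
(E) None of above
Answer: A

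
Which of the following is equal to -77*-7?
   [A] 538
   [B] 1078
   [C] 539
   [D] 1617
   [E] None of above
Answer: C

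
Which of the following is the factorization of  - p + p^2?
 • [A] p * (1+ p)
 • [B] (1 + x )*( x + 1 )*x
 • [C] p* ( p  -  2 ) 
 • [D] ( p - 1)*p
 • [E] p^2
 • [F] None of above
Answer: D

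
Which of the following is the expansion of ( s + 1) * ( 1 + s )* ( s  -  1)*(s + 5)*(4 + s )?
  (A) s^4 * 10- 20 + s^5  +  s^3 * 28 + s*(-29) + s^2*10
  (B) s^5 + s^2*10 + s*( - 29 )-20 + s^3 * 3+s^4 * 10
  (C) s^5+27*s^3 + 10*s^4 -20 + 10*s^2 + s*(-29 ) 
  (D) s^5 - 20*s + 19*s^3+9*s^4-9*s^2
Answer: A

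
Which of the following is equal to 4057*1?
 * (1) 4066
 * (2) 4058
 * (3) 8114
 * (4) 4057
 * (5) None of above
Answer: 4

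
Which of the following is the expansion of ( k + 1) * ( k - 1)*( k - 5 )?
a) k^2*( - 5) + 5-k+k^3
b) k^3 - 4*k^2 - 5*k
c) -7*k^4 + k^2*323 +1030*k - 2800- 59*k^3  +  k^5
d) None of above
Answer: a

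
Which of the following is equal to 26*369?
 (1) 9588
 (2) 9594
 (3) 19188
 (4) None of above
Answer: 2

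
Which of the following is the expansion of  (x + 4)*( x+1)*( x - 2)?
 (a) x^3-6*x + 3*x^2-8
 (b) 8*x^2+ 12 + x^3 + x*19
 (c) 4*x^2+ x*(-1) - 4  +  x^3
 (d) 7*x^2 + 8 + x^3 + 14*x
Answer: a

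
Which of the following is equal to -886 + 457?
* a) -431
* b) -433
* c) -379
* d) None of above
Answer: d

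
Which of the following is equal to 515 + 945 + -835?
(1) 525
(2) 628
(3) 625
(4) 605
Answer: 3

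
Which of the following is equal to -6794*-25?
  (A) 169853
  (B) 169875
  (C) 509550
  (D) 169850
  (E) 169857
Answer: D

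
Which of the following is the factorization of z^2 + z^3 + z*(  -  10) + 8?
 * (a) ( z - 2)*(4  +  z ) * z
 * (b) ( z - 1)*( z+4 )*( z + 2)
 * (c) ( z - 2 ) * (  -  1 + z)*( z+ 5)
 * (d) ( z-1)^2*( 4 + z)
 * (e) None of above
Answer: e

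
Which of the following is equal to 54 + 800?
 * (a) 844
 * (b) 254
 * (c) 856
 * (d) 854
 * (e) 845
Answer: d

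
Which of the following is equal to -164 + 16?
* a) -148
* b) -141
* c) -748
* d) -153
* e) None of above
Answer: a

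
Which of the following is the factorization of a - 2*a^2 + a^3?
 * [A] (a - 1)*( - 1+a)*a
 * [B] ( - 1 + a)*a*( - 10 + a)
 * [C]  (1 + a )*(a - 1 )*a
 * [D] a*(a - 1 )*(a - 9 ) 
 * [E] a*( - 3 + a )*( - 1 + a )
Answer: A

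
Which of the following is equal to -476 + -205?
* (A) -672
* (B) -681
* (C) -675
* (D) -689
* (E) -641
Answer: B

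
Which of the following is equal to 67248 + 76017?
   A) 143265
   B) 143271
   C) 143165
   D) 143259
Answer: A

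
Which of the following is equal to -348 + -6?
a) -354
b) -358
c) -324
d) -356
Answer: a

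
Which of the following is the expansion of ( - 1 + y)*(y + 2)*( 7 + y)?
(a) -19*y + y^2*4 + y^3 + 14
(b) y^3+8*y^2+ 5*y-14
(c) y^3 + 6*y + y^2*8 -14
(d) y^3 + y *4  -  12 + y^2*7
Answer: b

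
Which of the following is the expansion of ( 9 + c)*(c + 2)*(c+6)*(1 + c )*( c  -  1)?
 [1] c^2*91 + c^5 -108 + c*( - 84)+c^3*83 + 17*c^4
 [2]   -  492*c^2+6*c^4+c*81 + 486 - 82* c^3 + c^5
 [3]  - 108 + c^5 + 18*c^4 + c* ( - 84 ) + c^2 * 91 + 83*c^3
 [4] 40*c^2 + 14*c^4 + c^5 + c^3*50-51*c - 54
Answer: 1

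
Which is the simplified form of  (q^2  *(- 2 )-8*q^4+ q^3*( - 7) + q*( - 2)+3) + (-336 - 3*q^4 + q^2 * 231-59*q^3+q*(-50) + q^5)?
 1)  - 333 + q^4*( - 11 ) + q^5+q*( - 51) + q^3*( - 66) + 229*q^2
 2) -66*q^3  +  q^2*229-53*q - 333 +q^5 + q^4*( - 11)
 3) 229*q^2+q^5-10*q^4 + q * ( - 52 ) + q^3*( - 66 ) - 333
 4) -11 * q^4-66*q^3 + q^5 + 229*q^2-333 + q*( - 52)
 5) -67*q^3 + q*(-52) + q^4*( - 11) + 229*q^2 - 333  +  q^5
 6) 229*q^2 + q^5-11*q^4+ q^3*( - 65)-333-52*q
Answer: 4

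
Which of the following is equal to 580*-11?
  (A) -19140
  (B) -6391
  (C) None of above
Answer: C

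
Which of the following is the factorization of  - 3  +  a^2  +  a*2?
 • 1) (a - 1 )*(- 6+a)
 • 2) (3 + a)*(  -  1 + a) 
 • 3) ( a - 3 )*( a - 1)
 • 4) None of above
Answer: 2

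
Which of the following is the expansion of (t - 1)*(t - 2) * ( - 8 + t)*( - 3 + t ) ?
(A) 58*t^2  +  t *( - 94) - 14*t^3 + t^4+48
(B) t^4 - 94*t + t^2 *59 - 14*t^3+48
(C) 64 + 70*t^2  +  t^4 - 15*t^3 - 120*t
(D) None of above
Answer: B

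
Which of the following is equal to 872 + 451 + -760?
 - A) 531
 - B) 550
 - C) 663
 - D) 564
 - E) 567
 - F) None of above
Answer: F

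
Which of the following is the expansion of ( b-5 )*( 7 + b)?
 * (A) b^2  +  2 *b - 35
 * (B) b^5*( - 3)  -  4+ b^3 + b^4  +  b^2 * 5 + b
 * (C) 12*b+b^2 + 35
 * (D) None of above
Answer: A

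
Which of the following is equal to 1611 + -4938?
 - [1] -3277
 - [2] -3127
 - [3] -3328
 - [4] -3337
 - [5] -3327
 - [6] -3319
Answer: 5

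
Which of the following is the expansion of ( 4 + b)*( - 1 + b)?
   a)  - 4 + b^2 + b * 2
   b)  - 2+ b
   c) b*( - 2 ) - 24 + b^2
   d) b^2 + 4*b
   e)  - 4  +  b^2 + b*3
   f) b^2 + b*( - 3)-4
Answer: e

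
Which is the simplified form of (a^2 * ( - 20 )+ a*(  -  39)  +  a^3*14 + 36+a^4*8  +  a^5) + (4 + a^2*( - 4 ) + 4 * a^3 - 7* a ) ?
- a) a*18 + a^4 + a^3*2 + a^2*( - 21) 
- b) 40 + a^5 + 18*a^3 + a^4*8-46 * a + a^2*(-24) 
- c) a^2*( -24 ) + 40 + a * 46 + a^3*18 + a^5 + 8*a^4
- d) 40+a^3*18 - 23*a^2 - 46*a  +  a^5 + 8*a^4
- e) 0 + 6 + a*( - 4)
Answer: b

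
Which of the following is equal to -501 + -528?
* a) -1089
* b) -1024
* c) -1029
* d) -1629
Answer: c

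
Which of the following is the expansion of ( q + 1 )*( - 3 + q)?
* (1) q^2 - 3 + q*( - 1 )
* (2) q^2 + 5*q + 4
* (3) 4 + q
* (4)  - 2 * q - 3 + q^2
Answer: 4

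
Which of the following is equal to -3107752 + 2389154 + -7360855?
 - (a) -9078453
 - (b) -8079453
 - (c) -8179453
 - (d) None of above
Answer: b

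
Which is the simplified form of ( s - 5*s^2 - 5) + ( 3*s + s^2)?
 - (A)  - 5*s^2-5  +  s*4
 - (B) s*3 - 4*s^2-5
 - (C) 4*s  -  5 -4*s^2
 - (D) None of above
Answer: C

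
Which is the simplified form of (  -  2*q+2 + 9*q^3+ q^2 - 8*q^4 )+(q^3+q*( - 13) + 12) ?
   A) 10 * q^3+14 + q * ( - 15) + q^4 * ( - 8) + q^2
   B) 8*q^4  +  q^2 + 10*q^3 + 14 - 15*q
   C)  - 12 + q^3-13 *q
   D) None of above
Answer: A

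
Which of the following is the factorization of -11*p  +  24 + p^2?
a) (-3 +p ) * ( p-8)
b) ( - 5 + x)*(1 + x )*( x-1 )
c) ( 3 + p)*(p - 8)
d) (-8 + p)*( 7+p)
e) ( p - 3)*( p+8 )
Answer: a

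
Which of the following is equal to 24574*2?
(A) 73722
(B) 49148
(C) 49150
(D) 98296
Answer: B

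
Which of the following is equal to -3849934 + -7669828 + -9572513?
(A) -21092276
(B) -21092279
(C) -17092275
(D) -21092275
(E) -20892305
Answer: D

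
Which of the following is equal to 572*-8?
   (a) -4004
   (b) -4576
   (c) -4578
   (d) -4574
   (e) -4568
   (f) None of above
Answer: b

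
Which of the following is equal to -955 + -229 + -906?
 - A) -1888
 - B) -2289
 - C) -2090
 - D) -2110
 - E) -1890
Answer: C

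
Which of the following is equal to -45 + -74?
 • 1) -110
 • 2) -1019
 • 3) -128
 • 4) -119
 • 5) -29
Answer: 4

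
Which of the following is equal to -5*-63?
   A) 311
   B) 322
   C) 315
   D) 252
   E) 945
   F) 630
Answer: C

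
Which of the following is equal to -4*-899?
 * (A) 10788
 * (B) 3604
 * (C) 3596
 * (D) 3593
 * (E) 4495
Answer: C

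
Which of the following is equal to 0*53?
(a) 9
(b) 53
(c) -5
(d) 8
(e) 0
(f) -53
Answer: e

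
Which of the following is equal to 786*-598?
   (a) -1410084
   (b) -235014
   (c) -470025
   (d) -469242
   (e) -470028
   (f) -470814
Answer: e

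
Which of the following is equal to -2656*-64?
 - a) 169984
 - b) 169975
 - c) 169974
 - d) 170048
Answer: a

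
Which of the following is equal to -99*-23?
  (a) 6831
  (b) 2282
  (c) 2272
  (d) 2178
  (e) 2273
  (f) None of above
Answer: f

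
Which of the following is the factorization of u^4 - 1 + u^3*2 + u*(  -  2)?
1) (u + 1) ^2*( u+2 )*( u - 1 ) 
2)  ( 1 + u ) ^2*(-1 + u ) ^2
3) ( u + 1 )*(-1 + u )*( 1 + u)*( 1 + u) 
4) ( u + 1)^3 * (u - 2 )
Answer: 3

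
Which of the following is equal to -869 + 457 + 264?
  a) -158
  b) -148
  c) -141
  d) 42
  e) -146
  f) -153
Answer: b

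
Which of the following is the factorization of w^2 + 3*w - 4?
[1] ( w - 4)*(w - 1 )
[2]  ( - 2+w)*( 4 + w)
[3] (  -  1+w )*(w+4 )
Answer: 3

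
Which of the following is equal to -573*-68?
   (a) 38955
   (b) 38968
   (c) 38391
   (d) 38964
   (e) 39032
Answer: d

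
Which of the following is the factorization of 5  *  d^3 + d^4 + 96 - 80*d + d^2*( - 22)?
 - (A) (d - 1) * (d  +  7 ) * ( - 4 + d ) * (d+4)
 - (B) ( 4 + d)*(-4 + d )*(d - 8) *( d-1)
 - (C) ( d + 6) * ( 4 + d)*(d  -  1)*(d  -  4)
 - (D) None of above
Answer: C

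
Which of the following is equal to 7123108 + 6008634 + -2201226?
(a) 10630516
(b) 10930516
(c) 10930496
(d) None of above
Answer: b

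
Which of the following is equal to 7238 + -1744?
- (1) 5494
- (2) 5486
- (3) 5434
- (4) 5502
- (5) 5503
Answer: 1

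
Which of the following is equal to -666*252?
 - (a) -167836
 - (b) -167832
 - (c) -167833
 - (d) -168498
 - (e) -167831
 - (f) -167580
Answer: b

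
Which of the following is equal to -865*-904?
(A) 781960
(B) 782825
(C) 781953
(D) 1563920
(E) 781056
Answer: A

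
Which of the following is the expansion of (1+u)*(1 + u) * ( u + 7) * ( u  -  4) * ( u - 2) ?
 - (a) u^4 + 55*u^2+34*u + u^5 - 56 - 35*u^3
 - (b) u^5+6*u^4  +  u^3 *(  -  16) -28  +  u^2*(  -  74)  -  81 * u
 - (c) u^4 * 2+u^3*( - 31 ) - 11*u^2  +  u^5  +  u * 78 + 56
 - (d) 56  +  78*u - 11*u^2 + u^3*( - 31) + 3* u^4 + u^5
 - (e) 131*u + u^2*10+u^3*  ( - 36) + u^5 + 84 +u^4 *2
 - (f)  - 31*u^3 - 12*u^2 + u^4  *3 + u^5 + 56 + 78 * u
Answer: d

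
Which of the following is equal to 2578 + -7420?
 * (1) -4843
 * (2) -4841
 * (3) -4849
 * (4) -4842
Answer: 4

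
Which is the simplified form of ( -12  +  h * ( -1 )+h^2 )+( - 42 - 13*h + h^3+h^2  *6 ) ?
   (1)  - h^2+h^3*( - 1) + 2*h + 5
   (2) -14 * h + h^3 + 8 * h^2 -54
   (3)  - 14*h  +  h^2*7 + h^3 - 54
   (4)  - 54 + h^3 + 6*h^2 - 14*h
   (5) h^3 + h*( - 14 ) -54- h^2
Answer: 3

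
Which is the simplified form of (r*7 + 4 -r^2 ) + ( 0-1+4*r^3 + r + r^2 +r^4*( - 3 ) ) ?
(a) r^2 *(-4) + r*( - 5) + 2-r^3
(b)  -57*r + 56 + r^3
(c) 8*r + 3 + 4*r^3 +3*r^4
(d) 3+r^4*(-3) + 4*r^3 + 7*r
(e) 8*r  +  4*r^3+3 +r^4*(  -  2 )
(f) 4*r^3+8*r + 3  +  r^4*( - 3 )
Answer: f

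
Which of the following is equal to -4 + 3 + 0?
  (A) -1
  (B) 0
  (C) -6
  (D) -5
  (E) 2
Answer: A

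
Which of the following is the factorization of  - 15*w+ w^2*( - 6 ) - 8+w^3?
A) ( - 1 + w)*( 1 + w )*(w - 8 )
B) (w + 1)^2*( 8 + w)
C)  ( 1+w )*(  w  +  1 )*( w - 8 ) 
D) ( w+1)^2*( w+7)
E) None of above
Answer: C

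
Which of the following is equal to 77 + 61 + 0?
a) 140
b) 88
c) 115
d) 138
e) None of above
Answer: d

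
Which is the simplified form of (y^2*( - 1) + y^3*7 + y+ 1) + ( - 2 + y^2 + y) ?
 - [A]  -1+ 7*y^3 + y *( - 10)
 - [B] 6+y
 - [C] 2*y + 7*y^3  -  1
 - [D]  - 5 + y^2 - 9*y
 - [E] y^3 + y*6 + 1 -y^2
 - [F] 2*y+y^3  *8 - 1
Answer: C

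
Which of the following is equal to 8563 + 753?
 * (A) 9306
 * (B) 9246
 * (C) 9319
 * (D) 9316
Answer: D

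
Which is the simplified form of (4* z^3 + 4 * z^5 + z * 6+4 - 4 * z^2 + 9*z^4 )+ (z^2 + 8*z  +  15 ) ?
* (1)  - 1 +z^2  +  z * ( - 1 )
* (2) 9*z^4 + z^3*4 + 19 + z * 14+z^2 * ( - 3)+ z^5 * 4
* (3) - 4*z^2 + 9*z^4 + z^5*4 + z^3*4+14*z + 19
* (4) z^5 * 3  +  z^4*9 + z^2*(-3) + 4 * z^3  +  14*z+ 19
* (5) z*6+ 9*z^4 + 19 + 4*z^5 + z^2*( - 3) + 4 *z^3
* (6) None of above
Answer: 2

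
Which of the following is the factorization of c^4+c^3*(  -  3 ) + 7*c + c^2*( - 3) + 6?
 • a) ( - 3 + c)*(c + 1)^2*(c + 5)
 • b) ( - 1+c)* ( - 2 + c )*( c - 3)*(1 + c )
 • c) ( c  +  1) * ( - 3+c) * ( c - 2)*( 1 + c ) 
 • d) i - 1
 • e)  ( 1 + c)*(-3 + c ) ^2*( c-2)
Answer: c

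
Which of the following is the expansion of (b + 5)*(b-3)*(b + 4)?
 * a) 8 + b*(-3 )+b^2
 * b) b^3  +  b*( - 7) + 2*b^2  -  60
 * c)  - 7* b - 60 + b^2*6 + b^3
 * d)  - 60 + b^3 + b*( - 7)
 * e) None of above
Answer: c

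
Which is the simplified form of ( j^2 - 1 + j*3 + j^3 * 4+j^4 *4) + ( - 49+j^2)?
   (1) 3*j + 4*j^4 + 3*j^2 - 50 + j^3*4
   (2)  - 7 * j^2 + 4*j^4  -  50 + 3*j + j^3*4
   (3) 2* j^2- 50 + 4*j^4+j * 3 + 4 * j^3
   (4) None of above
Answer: 3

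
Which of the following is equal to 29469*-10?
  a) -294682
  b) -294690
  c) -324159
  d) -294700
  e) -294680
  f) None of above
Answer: b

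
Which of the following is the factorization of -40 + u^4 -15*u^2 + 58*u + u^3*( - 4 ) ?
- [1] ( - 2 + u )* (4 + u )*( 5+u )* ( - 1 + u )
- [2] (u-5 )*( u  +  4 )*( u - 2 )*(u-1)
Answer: 2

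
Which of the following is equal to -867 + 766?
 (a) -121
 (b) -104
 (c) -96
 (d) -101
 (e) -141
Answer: d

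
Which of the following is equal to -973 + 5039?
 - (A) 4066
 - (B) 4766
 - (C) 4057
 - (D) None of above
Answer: A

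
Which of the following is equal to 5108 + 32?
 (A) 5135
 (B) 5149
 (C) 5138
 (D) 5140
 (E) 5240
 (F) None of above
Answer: D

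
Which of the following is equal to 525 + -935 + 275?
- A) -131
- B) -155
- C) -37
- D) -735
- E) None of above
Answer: E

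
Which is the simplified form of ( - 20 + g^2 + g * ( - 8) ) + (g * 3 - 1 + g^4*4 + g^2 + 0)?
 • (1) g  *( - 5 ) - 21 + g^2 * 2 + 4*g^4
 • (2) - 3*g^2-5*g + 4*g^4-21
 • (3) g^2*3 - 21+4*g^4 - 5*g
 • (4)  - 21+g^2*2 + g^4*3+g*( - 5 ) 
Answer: 1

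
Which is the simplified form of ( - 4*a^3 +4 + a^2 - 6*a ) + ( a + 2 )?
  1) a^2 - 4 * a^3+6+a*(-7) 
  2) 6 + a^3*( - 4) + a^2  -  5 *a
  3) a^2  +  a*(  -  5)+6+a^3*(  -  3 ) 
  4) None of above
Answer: 2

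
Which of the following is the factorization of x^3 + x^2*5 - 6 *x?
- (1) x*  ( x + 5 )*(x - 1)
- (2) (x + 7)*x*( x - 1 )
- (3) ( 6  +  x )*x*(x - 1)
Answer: 3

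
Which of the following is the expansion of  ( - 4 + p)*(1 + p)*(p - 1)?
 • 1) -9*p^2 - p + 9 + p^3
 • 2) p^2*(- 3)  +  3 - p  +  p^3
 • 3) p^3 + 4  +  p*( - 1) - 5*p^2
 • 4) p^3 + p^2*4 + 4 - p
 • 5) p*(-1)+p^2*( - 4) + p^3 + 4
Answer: 5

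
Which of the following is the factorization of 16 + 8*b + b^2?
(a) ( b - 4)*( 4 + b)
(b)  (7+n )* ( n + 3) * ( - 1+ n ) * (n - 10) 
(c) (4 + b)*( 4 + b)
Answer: c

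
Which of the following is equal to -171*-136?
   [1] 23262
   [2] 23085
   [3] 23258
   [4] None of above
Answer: 4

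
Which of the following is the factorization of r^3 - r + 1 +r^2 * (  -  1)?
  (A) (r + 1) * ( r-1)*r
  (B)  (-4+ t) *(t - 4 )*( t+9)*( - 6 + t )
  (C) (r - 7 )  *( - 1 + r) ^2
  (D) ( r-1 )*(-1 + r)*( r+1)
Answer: D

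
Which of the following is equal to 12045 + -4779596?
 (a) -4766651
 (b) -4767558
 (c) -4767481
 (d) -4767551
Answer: d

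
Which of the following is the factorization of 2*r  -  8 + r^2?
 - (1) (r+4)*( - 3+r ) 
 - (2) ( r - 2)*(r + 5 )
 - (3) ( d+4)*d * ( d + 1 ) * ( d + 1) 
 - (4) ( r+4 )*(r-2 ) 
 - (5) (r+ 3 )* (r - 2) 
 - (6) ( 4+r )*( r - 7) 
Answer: 4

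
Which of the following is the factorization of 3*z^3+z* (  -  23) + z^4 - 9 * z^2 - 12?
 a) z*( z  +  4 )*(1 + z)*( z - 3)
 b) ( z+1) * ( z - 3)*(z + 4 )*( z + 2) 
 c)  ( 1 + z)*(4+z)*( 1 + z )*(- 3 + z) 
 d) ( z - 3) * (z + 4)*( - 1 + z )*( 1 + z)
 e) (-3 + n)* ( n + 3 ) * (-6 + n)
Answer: c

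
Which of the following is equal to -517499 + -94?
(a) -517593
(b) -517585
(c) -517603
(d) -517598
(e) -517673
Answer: a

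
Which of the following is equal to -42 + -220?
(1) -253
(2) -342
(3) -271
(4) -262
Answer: 4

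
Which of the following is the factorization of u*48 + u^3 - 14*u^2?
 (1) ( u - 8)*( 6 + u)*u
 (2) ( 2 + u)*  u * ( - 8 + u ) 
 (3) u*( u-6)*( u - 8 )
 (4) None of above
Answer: 3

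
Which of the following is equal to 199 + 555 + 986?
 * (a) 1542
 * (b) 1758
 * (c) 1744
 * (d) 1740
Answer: d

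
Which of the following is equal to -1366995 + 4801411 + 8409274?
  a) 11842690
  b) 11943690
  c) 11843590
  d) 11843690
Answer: d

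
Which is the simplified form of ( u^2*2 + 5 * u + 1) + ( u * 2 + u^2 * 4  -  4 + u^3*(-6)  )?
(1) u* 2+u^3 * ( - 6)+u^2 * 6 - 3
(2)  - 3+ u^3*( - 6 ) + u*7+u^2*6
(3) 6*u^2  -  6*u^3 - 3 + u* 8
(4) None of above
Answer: 2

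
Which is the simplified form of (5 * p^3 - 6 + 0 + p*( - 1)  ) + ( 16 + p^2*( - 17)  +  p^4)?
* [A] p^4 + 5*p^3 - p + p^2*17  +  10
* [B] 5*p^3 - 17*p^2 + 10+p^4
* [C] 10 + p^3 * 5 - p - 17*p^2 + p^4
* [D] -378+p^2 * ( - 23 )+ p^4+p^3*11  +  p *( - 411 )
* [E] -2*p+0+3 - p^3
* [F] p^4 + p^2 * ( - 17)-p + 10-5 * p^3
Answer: C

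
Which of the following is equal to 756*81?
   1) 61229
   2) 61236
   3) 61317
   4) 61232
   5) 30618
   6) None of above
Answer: 2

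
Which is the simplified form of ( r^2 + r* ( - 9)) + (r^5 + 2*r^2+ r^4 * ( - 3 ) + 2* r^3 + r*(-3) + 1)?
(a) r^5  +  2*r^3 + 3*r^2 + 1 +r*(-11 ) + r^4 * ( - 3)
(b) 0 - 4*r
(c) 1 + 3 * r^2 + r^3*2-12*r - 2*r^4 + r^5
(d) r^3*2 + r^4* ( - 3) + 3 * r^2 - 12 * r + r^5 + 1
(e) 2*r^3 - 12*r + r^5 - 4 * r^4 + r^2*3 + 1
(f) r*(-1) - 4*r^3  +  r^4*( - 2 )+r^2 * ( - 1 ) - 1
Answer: d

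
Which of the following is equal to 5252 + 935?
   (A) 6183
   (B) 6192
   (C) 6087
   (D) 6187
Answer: D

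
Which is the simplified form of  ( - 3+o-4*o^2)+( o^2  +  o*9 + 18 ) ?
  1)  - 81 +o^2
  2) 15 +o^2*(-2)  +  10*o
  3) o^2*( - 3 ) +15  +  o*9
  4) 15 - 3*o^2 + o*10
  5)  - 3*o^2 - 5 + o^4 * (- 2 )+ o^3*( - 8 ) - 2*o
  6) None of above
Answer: 4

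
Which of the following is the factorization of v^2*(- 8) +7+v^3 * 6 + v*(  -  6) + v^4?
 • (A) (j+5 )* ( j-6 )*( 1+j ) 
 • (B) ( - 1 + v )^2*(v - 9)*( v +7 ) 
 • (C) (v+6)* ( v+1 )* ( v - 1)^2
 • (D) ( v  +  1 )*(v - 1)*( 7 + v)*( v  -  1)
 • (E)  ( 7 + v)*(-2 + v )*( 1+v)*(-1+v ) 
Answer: D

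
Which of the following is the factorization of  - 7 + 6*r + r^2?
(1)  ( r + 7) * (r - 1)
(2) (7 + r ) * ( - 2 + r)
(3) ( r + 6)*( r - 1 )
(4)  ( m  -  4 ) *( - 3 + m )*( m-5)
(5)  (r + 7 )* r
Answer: 1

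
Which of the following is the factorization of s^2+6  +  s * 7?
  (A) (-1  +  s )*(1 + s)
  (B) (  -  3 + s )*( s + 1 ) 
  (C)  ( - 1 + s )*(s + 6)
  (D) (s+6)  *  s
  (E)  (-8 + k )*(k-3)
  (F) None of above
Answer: F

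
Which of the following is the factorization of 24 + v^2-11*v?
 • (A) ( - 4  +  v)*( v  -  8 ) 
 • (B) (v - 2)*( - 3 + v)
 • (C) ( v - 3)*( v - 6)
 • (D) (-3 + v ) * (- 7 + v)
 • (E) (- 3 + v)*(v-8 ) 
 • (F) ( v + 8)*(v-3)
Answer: E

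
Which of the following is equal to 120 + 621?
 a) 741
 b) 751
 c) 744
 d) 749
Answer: a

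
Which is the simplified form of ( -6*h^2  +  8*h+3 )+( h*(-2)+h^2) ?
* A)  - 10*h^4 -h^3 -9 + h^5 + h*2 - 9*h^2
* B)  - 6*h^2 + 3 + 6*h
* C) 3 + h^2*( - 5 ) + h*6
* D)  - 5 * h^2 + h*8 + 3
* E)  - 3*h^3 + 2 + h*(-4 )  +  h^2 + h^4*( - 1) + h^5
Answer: C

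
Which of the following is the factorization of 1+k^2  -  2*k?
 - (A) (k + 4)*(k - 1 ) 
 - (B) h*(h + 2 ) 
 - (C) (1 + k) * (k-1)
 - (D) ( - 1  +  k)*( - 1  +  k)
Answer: D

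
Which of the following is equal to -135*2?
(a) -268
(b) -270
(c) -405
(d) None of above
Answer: b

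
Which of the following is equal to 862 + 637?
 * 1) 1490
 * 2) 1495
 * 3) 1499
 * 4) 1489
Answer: 3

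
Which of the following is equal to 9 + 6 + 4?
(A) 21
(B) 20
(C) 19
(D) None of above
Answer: C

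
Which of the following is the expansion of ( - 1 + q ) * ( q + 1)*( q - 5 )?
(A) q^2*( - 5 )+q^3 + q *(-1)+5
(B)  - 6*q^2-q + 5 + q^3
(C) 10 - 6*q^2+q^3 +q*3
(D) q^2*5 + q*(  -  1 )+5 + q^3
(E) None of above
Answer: A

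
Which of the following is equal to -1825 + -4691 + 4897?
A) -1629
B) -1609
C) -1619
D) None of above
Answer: C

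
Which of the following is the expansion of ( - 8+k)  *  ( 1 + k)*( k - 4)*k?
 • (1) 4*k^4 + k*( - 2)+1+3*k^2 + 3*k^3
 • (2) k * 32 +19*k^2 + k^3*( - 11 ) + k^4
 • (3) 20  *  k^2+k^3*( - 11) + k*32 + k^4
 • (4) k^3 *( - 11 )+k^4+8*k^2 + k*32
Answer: 3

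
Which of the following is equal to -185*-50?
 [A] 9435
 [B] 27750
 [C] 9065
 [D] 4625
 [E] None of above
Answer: E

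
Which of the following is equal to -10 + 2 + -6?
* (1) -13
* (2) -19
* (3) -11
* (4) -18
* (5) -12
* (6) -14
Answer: 6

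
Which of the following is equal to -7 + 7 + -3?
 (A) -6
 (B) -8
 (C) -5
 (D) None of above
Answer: D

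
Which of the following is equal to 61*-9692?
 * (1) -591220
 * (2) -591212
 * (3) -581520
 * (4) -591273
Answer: 2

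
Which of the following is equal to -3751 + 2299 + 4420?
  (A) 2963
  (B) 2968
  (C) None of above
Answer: B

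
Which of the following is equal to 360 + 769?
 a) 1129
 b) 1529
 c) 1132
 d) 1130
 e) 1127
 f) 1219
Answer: a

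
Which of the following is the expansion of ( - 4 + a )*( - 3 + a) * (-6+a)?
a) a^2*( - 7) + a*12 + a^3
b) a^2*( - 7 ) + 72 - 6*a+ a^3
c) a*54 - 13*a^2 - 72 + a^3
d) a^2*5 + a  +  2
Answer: c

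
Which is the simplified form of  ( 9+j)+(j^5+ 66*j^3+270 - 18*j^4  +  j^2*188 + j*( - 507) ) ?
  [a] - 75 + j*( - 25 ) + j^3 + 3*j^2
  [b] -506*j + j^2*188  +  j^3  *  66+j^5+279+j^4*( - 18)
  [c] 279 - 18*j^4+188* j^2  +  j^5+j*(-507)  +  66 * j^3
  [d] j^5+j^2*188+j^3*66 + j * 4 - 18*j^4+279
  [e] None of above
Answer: b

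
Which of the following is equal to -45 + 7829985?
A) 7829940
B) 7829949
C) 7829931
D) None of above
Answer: A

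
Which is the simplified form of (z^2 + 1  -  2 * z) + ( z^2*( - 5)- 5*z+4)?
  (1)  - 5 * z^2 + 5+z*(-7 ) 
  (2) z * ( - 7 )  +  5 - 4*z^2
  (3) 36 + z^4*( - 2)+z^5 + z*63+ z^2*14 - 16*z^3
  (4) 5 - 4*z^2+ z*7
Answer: 2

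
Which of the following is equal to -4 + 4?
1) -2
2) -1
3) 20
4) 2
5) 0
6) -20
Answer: 5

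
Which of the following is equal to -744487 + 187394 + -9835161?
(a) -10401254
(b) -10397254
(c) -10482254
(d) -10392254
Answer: d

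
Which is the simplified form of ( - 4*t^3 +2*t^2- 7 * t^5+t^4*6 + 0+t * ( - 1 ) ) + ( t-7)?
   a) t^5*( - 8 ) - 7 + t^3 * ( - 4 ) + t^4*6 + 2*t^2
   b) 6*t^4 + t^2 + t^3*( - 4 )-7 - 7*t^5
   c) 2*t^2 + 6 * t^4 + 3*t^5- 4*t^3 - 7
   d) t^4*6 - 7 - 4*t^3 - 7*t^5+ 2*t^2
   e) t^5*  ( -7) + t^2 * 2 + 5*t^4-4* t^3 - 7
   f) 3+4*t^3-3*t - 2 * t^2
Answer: d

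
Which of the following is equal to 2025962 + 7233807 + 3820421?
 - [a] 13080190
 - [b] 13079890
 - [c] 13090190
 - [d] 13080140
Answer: a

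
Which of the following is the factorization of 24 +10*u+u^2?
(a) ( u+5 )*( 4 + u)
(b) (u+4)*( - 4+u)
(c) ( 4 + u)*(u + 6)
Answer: c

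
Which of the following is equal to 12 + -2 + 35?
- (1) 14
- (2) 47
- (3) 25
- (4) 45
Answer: 4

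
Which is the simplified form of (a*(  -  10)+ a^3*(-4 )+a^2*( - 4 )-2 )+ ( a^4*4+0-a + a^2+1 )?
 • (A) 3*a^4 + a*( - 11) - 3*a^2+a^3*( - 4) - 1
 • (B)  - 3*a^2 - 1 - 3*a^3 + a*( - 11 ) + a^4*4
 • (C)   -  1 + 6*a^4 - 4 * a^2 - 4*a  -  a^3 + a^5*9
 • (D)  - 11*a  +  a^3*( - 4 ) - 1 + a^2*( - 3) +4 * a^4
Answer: D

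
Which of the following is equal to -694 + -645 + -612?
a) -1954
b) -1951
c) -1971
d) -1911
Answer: b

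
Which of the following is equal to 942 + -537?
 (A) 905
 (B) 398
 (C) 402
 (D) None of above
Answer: D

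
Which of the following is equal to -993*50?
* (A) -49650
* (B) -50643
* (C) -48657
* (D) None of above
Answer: A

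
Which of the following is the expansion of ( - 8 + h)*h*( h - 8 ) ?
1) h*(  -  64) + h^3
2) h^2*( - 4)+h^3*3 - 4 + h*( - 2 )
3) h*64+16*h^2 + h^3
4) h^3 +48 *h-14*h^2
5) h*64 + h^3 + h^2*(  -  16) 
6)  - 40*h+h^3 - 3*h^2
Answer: 5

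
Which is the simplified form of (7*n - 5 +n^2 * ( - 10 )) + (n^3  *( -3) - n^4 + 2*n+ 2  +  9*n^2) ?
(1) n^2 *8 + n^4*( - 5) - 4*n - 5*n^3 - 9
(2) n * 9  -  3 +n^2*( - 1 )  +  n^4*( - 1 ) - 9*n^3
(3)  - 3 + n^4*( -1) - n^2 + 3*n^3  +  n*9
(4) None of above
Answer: 4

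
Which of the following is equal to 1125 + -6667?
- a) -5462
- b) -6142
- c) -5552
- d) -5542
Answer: d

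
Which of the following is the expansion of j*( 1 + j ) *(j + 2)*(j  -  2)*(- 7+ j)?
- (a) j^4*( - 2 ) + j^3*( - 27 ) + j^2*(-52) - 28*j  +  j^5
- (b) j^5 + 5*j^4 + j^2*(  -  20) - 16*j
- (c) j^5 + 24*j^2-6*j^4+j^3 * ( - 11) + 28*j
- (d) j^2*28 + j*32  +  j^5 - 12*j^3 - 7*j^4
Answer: c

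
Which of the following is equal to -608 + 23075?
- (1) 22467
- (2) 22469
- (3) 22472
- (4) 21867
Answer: 1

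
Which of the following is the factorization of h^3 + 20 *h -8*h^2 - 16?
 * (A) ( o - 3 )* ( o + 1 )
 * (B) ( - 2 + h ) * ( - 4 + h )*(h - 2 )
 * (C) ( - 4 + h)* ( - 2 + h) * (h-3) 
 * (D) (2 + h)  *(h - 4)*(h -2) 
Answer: B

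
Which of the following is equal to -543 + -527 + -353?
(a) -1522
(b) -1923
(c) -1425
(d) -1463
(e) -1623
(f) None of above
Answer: f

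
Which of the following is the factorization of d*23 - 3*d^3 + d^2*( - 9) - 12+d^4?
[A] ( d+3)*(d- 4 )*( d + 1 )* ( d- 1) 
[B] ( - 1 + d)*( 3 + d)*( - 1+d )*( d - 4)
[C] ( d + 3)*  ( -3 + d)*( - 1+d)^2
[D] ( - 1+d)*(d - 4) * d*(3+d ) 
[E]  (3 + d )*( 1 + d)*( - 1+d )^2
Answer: B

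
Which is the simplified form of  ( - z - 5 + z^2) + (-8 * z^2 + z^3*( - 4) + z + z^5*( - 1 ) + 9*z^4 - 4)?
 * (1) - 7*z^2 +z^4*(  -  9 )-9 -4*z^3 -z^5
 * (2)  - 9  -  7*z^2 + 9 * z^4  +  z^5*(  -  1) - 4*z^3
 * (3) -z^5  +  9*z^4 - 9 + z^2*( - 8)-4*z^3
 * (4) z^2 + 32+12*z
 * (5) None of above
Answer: 2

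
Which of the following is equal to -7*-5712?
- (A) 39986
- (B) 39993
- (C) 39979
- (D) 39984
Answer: D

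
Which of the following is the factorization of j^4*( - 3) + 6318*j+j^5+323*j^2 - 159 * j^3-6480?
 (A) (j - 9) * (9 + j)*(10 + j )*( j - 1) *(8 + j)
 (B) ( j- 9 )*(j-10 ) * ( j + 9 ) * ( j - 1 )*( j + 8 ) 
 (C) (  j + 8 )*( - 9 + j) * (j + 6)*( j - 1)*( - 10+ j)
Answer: B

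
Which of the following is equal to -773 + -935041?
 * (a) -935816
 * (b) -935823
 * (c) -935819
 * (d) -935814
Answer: d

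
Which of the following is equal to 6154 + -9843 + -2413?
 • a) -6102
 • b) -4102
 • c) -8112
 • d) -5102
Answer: a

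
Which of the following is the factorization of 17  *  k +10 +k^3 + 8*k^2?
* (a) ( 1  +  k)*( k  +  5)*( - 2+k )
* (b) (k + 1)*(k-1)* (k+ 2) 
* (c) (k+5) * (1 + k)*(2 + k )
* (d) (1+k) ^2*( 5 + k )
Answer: c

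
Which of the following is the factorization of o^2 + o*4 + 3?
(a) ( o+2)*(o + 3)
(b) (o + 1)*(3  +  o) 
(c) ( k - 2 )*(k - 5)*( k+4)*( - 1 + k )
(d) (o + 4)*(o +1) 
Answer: b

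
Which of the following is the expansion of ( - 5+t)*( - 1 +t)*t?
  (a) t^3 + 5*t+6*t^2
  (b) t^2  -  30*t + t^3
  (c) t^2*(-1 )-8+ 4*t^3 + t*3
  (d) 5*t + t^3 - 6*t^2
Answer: d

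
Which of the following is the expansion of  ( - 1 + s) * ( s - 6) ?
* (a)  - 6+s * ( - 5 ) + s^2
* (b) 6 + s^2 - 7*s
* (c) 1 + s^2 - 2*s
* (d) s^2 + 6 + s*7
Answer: b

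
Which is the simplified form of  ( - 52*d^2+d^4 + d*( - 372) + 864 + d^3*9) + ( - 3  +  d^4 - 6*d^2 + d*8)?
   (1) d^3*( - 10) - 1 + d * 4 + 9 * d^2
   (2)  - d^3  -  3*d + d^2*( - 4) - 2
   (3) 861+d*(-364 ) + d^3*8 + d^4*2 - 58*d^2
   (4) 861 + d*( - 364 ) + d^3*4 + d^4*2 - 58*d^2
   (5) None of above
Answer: 5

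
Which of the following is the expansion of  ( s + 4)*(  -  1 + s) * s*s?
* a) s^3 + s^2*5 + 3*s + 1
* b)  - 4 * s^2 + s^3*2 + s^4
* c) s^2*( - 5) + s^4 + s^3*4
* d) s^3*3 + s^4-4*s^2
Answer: d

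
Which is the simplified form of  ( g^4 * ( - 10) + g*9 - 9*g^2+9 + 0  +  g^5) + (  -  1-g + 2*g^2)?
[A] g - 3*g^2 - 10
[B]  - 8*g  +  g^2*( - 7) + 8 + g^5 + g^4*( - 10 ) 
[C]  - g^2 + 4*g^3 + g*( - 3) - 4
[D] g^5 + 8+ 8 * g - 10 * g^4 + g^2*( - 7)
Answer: D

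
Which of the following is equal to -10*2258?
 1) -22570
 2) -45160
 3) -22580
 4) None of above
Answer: 3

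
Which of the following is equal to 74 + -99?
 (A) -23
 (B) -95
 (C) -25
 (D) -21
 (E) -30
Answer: C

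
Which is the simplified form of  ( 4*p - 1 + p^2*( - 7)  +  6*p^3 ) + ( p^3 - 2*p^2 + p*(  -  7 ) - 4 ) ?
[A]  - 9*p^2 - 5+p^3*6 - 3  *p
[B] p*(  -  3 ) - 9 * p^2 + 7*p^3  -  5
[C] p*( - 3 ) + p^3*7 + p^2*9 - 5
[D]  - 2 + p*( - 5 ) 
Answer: B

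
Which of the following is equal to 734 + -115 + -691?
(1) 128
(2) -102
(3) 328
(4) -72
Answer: 4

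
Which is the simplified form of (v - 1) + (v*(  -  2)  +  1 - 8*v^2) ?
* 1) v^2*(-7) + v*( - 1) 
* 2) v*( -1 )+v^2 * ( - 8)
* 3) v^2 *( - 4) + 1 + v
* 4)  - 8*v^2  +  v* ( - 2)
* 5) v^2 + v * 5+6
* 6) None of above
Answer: 2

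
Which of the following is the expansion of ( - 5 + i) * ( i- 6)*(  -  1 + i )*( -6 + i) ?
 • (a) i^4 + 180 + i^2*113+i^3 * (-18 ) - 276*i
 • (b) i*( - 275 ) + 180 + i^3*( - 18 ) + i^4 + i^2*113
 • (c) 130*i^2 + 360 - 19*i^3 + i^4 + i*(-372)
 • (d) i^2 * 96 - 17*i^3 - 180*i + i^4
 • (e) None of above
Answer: a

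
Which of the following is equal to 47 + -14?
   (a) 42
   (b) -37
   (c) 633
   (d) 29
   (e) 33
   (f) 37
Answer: e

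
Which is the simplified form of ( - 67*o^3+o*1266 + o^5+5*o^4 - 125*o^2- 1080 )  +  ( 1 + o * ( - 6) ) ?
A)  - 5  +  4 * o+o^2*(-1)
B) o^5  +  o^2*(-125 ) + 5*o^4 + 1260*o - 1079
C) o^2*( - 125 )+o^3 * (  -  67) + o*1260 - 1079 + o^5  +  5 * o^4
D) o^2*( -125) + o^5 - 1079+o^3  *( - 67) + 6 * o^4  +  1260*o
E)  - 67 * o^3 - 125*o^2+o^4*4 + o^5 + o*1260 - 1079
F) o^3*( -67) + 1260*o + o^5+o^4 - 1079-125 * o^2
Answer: C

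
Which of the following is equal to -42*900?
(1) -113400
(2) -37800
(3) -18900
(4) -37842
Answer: 2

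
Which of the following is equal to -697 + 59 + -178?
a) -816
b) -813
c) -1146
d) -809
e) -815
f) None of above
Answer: a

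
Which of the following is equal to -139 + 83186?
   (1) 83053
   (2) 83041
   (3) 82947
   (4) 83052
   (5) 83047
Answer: 5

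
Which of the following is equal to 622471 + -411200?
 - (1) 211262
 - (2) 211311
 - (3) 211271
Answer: 3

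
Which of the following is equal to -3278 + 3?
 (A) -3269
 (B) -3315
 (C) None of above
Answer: C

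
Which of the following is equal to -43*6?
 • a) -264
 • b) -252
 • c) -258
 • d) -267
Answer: c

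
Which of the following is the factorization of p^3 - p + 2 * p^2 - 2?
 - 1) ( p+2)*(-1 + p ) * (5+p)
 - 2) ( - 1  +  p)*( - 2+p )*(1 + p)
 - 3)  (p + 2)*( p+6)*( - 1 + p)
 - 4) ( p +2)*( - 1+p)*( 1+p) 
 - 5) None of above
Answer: 4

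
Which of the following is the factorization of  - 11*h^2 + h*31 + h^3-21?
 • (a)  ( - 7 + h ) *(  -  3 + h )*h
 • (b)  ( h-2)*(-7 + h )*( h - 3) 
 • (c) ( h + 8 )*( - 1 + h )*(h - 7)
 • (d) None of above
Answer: d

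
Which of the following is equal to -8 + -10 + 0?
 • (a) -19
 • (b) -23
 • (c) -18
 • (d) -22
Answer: c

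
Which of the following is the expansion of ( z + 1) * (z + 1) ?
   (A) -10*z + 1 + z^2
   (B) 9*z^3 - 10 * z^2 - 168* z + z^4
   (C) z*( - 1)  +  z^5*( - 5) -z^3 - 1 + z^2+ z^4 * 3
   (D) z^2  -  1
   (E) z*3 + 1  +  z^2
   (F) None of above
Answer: F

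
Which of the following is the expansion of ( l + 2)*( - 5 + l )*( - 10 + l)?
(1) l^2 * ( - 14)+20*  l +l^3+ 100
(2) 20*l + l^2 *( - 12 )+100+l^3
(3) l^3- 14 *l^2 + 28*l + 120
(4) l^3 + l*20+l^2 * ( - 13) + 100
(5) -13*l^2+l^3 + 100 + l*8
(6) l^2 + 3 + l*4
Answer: 4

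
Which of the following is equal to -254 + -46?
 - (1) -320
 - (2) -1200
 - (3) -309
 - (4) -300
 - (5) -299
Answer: 4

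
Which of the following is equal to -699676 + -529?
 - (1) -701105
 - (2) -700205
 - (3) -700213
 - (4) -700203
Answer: 2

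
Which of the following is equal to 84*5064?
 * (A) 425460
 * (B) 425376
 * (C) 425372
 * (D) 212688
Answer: B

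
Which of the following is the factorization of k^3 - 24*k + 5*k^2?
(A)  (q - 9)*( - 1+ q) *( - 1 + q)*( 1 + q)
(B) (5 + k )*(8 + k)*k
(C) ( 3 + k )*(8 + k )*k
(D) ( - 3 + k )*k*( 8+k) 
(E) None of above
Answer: D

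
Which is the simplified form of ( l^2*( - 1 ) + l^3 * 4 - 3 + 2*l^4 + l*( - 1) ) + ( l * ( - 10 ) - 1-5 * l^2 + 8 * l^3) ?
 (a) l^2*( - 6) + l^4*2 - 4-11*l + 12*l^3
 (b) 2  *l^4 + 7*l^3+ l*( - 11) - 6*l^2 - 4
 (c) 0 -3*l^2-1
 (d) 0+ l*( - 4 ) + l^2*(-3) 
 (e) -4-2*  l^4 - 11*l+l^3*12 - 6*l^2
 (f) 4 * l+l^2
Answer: a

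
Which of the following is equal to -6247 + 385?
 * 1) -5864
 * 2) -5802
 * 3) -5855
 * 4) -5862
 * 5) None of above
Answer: 4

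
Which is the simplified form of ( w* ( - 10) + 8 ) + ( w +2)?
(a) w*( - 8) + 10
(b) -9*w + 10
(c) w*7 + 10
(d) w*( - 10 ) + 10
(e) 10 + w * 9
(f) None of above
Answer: b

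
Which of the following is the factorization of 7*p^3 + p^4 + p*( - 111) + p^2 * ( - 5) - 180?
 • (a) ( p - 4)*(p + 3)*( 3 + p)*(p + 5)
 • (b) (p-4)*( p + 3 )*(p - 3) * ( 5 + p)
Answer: a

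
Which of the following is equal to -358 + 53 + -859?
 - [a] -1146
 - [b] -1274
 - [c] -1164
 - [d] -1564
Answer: c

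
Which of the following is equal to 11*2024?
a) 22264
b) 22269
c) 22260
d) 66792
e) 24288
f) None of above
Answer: a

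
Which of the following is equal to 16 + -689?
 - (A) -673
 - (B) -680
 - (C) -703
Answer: A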